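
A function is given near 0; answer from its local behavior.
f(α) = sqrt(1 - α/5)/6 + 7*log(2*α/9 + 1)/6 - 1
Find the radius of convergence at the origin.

The radius of convergence is 9/2.

Branch term (1/6)*sqrt(1 - α/(5)): its argument vanishes at α = 5, a square-root branch point, modulus 5.
Branch term (7/6)*log(1 - α/(-9/2)): its argument vanishes at α = -9/2, a logarithmic branch point, modulus 9/2.
The radius of convergence is the smallest modulus among the singular points: 9/2.


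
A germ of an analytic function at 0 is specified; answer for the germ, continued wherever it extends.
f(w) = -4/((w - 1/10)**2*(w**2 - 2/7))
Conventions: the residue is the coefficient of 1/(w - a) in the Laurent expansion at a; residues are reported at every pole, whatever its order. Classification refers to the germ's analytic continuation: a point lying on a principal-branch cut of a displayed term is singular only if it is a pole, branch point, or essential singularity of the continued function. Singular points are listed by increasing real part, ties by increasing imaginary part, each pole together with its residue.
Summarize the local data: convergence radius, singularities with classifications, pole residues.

Denominator factor (w**2 - 2/7): discriminant 8/7, real irrational roots (1/7)*sqrt(14) and -(1/7)*sqrt(14); poles of order 1, moduli (1/7)*sqrt(14) and (1/7)*sqrt(14).
Denominator factor (w - 1/10)^2: pole of order 2 at 1/10, modulus 1/10.
The radius of convergence is the smallest modulus among the singular points: 1/10.
The factor w**2 - 2/7 splits as (w - a)(w - a') with a = -(1/7)*sqrt(14), a' = (1/7)*sqrt(14). At the order-1 pole a set g(w) = (w - a)*f(w) = [-4/(w - 1/10)**2] / (w - a').
Simple pole: residue = g(a) at a = -(1/7)*sqrt(14), which is -196000/37249 + (144900/37249)*sqrt(14).
At the order-2 pole 1/10 set g(w) = (w - (1/10))^2*f(w) = -4/(w**2 - 2/7).
Order-2 pole: residue = g'(a); g'(1/10) = 392000/37249, so the residue is 392000/37249.
The factor w**2 - 2/7 splits as (w - a)(w - a') with a = (1/7)*sqrt(14), a' = -(1/7)*sqrt(14). At the order-1 pole a set g(w) = (w - a)*f(w) = [-4/(w - 1/10)**2] / (w - a').
Simple pole: residue = g(a) at a = (1/7)*sqrt(14), which is -196000/37249 - (144900/37249)*sqrt(14).
List the singular points by increasing real part (a conjugate pair: the negative imaginary part first).

Radius of convergence at 0: 1/10.
At -(1/7)*sqrt(14): a pole of order 1; residue -196000/37249 + (144900/37249)*sqrt(14).
At 1/10: a pole of order 2; residue 392000/37249.
At (1/7)*sqrt(14): a pole of order 1; residue -196000/37249 - (144900/37249)*sqrt(14).


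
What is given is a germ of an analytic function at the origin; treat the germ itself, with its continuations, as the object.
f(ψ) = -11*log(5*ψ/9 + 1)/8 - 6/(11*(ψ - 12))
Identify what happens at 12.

The denominator factor ψ - 12 vanishes at 12 and appears to the power 1; the numerator there equals -6/11, nonzero, and no other factor vanishes.
The branch terms are analytic at this point.
Hence a pole whose order is the multiplicity, 1.

The point is a pole of order 1.


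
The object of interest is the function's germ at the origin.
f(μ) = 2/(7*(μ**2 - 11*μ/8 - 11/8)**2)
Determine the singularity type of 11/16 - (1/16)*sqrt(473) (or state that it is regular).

The denominator factor μ**2 - 11*μ/8 - 11/8 vanishes at 11/16 - (1/16)*sqrt(473) and appears to the power 2; the numerator there equals 2/7, nonzero, and no other factor vanishes.
Hence a pole whose order is the multiplicity, 2.

The point is a pole of order 2.


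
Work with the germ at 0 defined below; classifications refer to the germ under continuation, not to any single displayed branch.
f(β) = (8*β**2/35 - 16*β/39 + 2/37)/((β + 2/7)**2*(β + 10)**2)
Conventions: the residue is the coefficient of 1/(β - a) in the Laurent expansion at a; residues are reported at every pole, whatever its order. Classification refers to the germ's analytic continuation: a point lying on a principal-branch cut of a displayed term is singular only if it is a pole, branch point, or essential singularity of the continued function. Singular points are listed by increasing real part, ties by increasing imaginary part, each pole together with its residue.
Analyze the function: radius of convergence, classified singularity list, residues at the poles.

Radius of convergence at 0: 2/7.
At -10: a pole of order 2; residue 232379/37810448.
At -2/7: a pole of order 2; residue -232379/37810448.

Denominator factor (β + 10)^2: pole of order 2 at -10, modulus 10.
Denominator factor (β + 2/7)^2: pole of order 2 at -2/7, modulus 2/7.
The radius of convergence is the smallest modulus among the singular points: 2/7.
At the order-2 pole -10 set g(β) = (β - (-10))^2*f(β) = (8*β**2/35 - 16*β/39 + 2/37)/(β + 2/7)**2.
Order-2 pole: residue = g'(a); g'(-10) = 232379/37810448, so the residue is 232379/37810448.
At the order-2 pole -2/7 set g(β) = (β - (-2/7))^2*f(β) = (8*β**2/35 - 16*β/39 + 2/37)/(β + 10)**2.
Order-2 pole: residue = g'(a); g'(-2/7) = -232379/37810448, so the residue is -232379/37810448.
List the singular points by increasing real part (a conjugate pair: the negative imaginary part first).


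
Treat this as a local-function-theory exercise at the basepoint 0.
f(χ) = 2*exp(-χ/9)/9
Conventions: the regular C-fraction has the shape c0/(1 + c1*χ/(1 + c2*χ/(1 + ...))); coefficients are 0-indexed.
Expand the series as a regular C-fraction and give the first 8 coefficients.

The regular C-fraction coefficients are [2/9, 1/9, -1/18, 1/54, -1/54, 1/90, -1/90, 1/126].

Taylor coefficients (expand at 0): a_0 = 2/9, a_1 = -2/81, a_2 = 1/729, a_3 = -1/19683, a_4 = 1/708588, a_5 = -1/31886460, a_6 = 1/1721868840, a_7 = -1/108477736920.
c0 = a_0 = 2/9. Peel one level at a time: if S = 1 + c*χ/S' with S'(0) = 1, then c is the χ-coefficient of S and S' = c*χ/(S - 1).
S_1 = c0/f = 1 + (1/9)*χ + (1/162)*χ^2 + ...; c1 = 1/9.
S_2 = c1*χ/(S_1 - 1) = 1 + (-1/18)*χ + (1/972)*χ^2 + ...; c2 = -1/18.
S_3 = c2*χ/(S_2 - 1) = 1 + (1/54)*χ + (1/2916)*χ^2 + ...; c3 = 1/54.
S_4 = c3*χ/(S_3 - 1) = 1 + (-1/54)*χ + (1/4860)*χ^2 + ...; c4 = -1/54.
S_5 = c4*χ/(S_4 - 1) = 1 + (1/90)*χ + (1/8100)*χ^2 + ...; c5 = 1/90.
S_6 = c5*χ/(S_5 - 1) = 1 + (-1/90)*χ + (1/11340)*χ^2 + ...; c6 = -1/90.
S_7 = c6*χ/(S_6 - 1) = 1 + (1/126)*χ + ...; c7 = 1/126.


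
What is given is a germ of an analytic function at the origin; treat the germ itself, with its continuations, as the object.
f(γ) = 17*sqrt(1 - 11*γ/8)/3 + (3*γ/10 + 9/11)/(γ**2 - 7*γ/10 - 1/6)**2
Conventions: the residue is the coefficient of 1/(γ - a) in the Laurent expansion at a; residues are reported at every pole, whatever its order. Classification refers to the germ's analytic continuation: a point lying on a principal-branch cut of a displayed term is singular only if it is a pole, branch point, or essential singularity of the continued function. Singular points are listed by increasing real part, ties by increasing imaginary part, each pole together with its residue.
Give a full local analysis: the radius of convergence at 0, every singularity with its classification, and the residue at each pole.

Radius of convergence at 0: -7/20 + (1/60)*sqrt(1041).
At 7/20 - (1/60)*sqrt(1041): a pole of order 2; residue (60930/1324499)*sqrt(1041).
At 8/11: an algebraic (square-root) branch point.
At 7/20 + (1/60)*sqrt(1041): a pole of order 2; residue -(60930/1324499)*sqrt(1041).

Denominator factor (γ**2 - 7*γ/10 - 1/6)^2: discriminant 347/300, real irrational roots 7/20 + (1/60)*sqrt(1041) and 7/20 - (1/60)*sqrt(1041); poles of order 2, moduli 7/20 + (1/60)*sqrt(1041) and -7/20 + (1/60)*sqrt(1041).
Branch term (17/3)*sqrt(1 - γ/(8/11)): its argument vanishes at γ = 8/11, a square-root branch point, modulus 8/11.
The radius of convergence is the smallest modulus among the singular points: -7/20 + (1/60)*sqrt(1041).
The branch term is analytic at 7/20 - (1/60)*sqrt(1041) and contributes nothing to the residue; only the rational part matters.
The factor γ**2 - 7*γ/10 - 1/6 splits as (γ - a)(γ - a') with a = 7/20 - (1/60)*sqrt(1041), a' = 7/20 + (1/60)*sqrt(1041). At the order-2 pole a set g(γ) = (γ - a)^2*(rational part) = [3*γ/10 + 9/11] / (γ - a')^2.
Order-2 pole: residue = g'(a); g'(7/20 - (1/60)*sqrt(1041)) = (60930/1324499)*sqrt(1041), so the residue is (60930/1324499)*sqrt(1041).
The branch term is analytic at 7/20 + (1/60)*sqrt(1041) and contributes nothing to the residue; only the rational part matters.
The factor γ**2 - 7*γ/10 - 1/6 splits as (γ - a)(γ - a') with a = 7/20 + (1/60)*sqrt(1041), a' = 7/20 - (1/60)*sqrt(1041). At the order-2 pole a set g(γ) = (γ - a)^2*(rational part) = [3*γ/10 + 9/11] / (γ - a')^2.
Order-2 pole: residue = g'(a); g'(7/20 + (1/60)*sqrt(1041)) = -(60930/1324499)*sqrt(1041), so the residue is -(60930/1324499)*sqrt(1041).
List the singular points by increasing real part (a conjugate pair: the negative imaginary part first).


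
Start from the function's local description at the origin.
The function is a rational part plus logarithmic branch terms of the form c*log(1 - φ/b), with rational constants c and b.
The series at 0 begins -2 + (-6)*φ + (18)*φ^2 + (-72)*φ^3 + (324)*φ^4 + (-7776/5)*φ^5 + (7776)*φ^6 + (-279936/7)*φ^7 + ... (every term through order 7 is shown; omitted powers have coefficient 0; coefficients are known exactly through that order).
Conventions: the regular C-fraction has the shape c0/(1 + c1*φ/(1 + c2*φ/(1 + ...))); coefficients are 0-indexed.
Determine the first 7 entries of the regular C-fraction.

The regular C-fraction coefficients are [-2, -3, 6, 1/2, 5/2, 24/25, 51/25].

Taylor coefficients (read off): a_0 = -2, a_1 = -6, a_2 = 18, a_3 = -72, a_4 = 324, a_5 = -7776/5, a_6 = 7776.
c0 = a_0 = -2. Peel one level at a time: if S = 1 + c*φ/S' with S'(0) = 1, then c is the φ-coefficient of S and S' = c*φ/(S - 1).
S_1 = c0/f = 1 + (-3)*φ + (18)*φ^2 + ...; c1 = -3.
S_2 = c1*φ/(S_1 - 1) = 1 + (6)*φ + (-3)*φ^2 + ...; c2 = 6.
S_3 = c2*φ/(S_2 - 1) = 1 + (1/2)*φ + (-5/4)*φ^2 + ...; c3 = 1/2.
S_4 = c3*φ/(S_3 - 1) = 1 + (5/2)*φ + (-12/5)*φ^2 + ...; c4 = 5/2.
S_5 = c4*φ/(S_4 - 1) = 1 + (24/25)*φ + (-1224/625)*φ^2 + ...; c5 = 24/25.
S_6 = c5*φ/(S_5 - 1) = 1 + (51/25)*φ + ...; c6 = 51/25.


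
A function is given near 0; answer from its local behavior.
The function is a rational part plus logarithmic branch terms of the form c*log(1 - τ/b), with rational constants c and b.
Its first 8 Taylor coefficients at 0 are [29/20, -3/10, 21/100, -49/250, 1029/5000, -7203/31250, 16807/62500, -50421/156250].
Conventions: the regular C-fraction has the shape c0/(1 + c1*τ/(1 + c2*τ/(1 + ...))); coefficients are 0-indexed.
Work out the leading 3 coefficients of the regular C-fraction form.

The regular C-fraction coefficients are [29/20, 6/29, 143/290].

Taylor coefficients (read off): a_0 = 29/20, a_1 = -3/10, a_2 = 21/100.
c0 = a_0 = 29/20. Peel one level at a time: if S = 1 + c*τ/S' with S'(0) = 1, then c is the τ-coefficient of S and S' = c*τ/(S - 1).
S_1 = c0/f = 1 + (6/29)*τ + (-429/4205)*τ^2 + ...; c1 = 6/29.
S_2 = c1*τ/(S_1 - 1) = 1 + (143/290)*τ + ...; c2 = 143/290.


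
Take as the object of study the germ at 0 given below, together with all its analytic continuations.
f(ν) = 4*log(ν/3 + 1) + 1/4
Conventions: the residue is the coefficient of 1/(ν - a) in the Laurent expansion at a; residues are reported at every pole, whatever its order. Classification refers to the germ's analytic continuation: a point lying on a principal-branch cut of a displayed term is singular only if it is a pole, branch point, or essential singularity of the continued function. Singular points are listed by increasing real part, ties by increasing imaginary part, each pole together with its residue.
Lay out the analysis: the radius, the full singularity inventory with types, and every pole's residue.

Branch term (4)*log(1 - ν/(-3)): its argument vanishes at ν = -3, a logarithmic branch point, modulus 3.
The radius of convergence is the smallest modulus among the singular points: 3.

Radius of convergence at 0: 3.
At -3: a logarithmic branch point.


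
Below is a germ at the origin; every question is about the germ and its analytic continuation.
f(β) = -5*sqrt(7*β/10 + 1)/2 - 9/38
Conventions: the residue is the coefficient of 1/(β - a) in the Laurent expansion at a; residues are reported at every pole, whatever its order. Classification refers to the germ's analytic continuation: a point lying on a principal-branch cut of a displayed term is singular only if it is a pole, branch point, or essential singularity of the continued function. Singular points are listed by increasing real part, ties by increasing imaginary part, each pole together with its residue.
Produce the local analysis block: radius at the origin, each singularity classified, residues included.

Branch term (-5/2)*sqrt(1 - β/(-10/7)): its argument vanishes at β = -10/7, a square-root branch point, modulus 10/7.
The radius of convergence is the smallest modulus among the singular points: 10/7.

Radius of convergence at 0: 10/7.
At -10/7: an algebraic (square-root) branch point.


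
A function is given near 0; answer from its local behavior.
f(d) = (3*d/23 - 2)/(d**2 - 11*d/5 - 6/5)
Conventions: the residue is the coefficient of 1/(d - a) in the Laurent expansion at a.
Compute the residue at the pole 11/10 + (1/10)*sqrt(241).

The residue is 3/46 - (427/11086)*sqrt(241).

The factor d**2 - 11*d/5 - 6/5 splits as (d - a)(d - a') with a = 11/10 + (1/10)*sqrt(241), a' = 11/10 - (1/10)*sqrt(241). At the order-1 pole a set g(d) = (d - a)*f(d) = [3*d/23 - 2] / (d - a').
Simple pole: residue = g(a) at a = 11/10 + (1/10)*sqrt(241), which is 3/46 - (427/11086)*sqrt(241).


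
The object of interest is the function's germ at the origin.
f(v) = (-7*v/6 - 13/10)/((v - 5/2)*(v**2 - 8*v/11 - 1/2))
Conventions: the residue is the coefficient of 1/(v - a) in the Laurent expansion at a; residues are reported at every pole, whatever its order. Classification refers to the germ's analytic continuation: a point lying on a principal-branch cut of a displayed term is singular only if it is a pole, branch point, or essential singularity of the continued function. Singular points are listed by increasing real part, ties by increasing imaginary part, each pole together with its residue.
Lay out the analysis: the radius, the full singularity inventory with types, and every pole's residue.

Radius of convergence at 0: -4/11 + (3/22)*sqrt(34).
At 4/11 - (3/22)*sqrt(34): a pole of order 1; residue 2783/5190 - (16049/132345)*sqrt(34).
At 4/11 + (3/22)*sqrt(34): a pole of order 1; residue 2783/5190 + (16049/132345)*sqrt(34).
At 5/2: a pole of order 1; residue -2783/2595.


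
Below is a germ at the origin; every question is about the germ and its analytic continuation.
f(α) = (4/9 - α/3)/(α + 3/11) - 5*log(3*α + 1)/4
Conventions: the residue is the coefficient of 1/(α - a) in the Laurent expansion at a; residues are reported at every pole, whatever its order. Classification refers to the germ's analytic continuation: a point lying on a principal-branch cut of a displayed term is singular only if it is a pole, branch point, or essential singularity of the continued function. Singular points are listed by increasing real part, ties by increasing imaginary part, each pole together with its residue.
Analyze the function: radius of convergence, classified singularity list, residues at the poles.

Denominator factor (α + 3/11): pole of order 1 at -3/11, modulus 3/11.
Branch term (-5/4)*log(1 - α/(-1/3)): its argument vanishes at α = -1/3, a logarithmic branch point, modulus 1/3.
The radius of convergence is the smallest modulus among the singular points: 3/11.
The branch term is analytic at -3/11 and contributes nothing to the residue; only the rational part matters.
At the order-1 pole -3/11 set g(α) = (α - (-3/11))*(rational part) = 4/9 - α/3.
Simple pole: residue = g(a) at a = -3/11, which is 53/99.
List the singular points by increasing real part (a conjugate pair: the negative imaginary part first).

Radius of convergence at 0: 3/11.
At -1/3: a logarithmic branch point.
At -3/11: a pole of order 1; residue 53/99.


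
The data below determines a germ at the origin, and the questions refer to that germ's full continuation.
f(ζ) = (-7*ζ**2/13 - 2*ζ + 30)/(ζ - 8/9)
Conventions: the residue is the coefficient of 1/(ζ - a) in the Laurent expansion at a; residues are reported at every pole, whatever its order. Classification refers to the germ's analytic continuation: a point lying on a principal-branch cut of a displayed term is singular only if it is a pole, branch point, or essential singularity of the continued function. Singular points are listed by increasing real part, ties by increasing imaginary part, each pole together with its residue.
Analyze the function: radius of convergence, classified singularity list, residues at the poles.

Radius of convergence at 0: 8/9.
At 8/9: a pole of order 1; residue 29270/1053.

Denominator factor (ζ - 8/9): pole of order 1 at 8/9, modulus 8/9.
The radius of convergence is the smallest modulus among the singular points: 8/9.
At the order-1 pole 8/9 set g(ζ) = (ζ - (8/9))*f(ζ) = -7*ζ**2/13 - 2*ζ + 30.
Simple pole: residue = g(a) at a = 8/9, which is 29270/1053.


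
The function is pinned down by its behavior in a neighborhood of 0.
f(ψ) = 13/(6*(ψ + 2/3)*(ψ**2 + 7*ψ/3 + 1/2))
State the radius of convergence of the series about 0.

Denominator factor (ψ**2 + 7*ψ/3 + 1/2): discriminant 31/9, real irrational roots -7/6 + (1/6)*sqrt(31) and -7/6 - (1/6)*sqrt(31); poles of order 1, moduli 7/6 - (1/6)*sqrt(31) and 7/6 + (1/6)*sqrt(31).
Denominator factor (ψ + 2/3): pole of order 1 at -2/3, modulus 2/3.
The radius of convergence is the smallest modulus among the singular points: 7/6 - (1/6)*sqrt(31).

The radius of convergence is 7/6 - (1/6)*sqrt(31).


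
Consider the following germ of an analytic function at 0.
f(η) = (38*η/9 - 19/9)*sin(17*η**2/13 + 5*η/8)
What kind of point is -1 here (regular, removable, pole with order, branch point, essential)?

There is no denominator, hence no pole anywhere.
The factor sin(17*η**2/13 + 5*η/8) is entire.
So the germ continues analytically to -1.

The point is a regular point.


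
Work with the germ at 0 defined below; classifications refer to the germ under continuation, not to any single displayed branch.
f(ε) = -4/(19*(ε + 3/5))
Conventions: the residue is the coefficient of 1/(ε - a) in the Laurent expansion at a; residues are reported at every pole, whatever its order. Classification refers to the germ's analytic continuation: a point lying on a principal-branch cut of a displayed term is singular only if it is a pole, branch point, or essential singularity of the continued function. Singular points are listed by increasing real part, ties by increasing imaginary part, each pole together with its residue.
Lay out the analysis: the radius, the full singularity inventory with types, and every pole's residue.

Radius of convergence at 0: 3/5.
At -3/5: a pole of order 1; residue -4/19.

Denominator factor (ε + 3/5): pole of order 1 at -3/5, modulus 3/5.
The radius of convergence is the smallest modulus among the singular points: 3/5.
At the order-1 pole -3/5 set g(ε) = (ε - (-3/5))*f(ε) = -4/19.
Simple pole: residue = g(a) at a = -3/5, which is -4/19.


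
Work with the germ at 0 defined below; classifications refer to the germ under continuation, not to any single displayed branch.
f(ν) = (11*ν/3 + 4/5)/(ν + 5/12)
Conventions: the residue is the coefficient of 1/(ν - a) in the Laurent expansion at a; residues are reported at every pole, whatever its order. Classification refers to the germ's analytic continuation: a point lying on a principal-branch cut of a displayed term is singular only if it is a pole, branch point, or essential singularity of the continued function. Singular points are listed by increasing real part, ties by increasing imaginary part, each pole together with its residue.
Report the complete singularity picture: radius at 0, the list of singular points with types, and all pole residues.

Denominator factor (ν + 5/12): pole of order 1 at -5/12, modulus 5/12.
The radius of convergence is the smallest modulus among the singular points: 5/12.
At the order-1 pole -5/12 set g(ν) = (ν - (-5/12))*f(ν) = 11*ν/3 + 4/5.
Simple pole: residue = g(a) at a = -5/12, which is -131/180.

Radius of convergence at 0: 5/12.
At -5/12: a pole of order 1; residue -131/180.


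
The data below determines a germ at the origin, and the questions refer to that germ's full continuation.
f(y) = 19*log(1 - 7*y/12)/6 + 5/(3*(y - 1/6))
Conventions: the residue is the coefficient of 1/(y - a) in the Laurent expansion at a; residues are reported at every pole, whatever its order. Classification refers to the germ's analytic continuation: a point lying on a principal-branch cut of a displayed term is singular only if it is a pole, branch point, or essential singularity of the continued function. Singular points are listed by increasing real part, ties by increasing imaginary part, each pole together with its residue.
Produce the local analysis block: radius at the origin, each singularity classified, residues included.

Radius of convergence at 0: 1/6.
At 1/6: a pole of order 1; residue 5/3.
At 12/7: a logarithmic branch point.

Denominator factor (y - 1/6): pole of order 1 at 1/6, modulus 1/6.
Branch term (19/6)*log(1 - y/(12/7)): its argument vanishes at y = 12/7, a logarithmic branch point, modulus 12/7.
The radius of convergence is the smallest modulus among the singular points: 1/6.
The branch term is analytic at 1/6 and contributes nothing to the residue; only the rational part matters.
At the order-1 pole 1/6 set g(y) = (y - (1/6))*(rational part) = 5/3.
Simple pole: residue = g(a) at a = 1/6, which is 5/3.
List the singular points by increasing real part (a conjugate pair: the negative imaginary part first).


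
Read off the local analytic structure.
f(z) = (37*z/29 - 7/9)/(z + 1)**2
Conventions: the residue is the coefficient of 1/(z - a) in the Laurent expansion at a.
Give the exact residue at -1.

The residue is 37/29.

At the order-2 pole -1 set g(z) = (z - (-1))^2*f(z) = 37*z/29 - 7/9.
Order-2 pole: residue = g'(a); g'(-1) = 37/29, so the residue is 37/29.


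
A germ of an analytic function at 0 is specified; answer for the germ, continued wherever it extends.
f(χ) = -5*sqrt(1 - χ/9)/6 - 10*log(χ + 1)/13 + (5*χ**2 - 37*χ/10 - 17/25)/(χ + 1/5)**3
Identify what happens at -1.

The point is a logarithmic branch point.

The term (-10/13)*log(1 - χ/(-1)) has argument 1 - -1/(-1) = 0 at -1: a logarithmic (infinitely-sheeted) branch point; the remaining terms are analytic or single-valued there.


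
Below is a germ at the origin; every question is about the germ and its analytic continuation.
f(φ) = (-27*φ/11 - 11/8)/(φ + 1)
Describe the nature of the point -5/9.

The point is a regular point.

Denominator factors: φ + 1 = 4/9 at φ = -5/9 — none vanishes.
So the germ continues analytically to -5/9.


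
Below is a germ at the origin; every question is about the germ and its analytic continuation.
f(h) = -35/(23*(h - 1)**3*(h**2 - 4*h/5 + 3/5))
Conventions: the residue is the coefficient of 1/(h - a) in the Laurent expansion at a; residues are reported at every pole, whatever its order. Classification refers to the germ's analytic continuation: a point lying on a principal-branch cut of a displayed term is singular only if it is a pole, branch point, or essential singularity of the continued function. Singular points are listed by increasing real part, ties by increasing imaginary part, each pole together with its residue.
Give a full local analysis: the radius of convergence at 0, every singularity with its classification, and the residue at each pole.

Denominator factor (h**2 - 4*h/5 + 3/5): discriminant -44/25, complex-conjugate roots (2/5) + ((1/5)*sqrt(11))*i and (2/5) - ((1/5)*sqrt(11))*i; poles of order 1, moduli (1/5)*sqrt(15) and (1/5)*sqrt(15).
Denominator factor (h - 1)^3: pole of order 3 at 1, modulus 1.
The radius of convergence is the smallest modulus among the singular points: (1/5)*sqrt(15).
The factor h**2 - 4*h/5 + 3/5 splits as (h - a)(h - a') with a = (2/5) - ((1/5)*sqrt(11))*i, a' = (2/5) + ((1/5)*sqrt(11))*i. At the order-1 pole a set g(h) = (h - a)*f(h) = [-35/(23*(h - 1)**3)] / (h - a').
Simple pole: residue = g(a) at a = (2/5) - ((1/5)*sqrt(11))*i, which is (175/184) - ((1575/4048)*sqrt(11))*i.
The factor h**2 - 4*h/5 + 3/5 splits as (h - a)(h - a') with a = (2/5) + ((1/5)*sqrt(11))*i, a' = (2/5) - ((1/5)*sqrt(11))*i. At the order-1 pole a set g(h) = (h - a)*f(h) = [-35/(23*(h - 1)**3)] / (h - a').
Simple pole: residue = g(a) at a = (2/5) + ((1/5)*sqrt(11))*i, which is (175/184) + ((1575/4048)*sqrt(11))*i.
At the order-3 pole 1 set g(h) = (h - (1))^3*f(h) = -35/(23*(h**2 - 4*h/5 + 3/5)).
Order-3 pole: residue = g''(a)/2; g''(1) = -175/46, so the residue is -175/92.
List the singular points by increasing real part (a conjugate pair: the negative imaginary part first).

Radius of convergence at 0: (1/5)*sqrt(15).
At (2/5) - ((1/5)*sqrt(11))*i: a pole of order 1; residue (175/184) - ((1575/4048)*sqrt(11))*i.
At (2/5) + ((1/5)*sqrt(11))*i: a pole of order 1; residue (175/184) + ((1575/4048)*sqrt(11))*i.
At 1: a pole of order 3; residue -175/92.


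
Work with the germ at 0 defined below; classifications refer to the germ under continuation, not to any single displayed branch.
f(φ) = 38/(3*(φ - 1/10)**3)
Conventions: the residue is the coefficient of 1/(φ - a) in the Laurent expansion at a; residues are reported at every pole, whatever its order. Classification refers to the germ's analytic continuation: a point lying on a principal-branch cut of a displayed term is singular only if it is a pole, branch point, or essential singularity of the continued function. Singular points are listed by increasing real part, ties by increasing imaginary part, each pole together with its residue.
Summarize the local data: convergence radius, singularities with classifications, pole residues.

Denominator factor (φ - 1/10)^3: pole of order 3 at 1/10, modulus 1/10.
The radius of convergence is the smallest modulus among the singular points: 1/10.
At the order-3 pole 1/10 set g(φ) = (φ - (1/10))^3*f(φ) = 38/3.
Order-3 pole: residue = g''(a)/2; g''(1/10) = 0, so the residue is 0.

Radius of convergence at 0: 1/10.
At 1/10: a pole of order 3; residue 0.


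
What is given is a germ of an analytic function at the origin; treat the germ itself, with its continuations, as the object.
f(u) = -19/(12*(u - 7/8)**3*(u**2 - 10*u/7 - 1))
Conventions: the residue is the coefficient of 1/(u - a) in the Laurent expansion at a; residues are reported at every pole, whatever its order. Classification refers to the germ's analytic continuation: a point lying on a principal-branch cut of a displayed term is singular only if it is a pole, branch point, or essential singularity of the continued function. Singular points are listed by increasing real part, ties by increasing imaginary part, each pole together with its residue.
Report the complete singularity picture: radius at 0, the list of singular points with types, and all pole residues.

Denominator factor (u - 7/8)^3: pole of order 3 at 7/8, modulus 7/8.
Denominator factor (u**2 - 10*u/7 - 1): discriminant 296/49, real irrational roots 5/7 + (1/7)*sqrt(74) and 5/7 - (1/7)*sqrt(74); poles of order 1, moduli 5/7 + (1/7)*sqrt(74) and -5/7 + (1/7)*sqrt(74).
The radius of convergence is the smallest modulus among the singular points: -5/7 + (1/7)*sqrt(74).
The factor u**2 - 10*u/7 - 1 splits as (u - a)(u - a') with a = 5/7 - (1/7)*sqrt(74), a' = 5/7 + (1/7)*sqrt(74). At the order-1 pole a set g(u) = (u - a)*f(u) = [-19/(12*(u - 7/8)**3)] / (u - a').
Simple pole: residue = g(a) at a = 5/7 - (1/7)*sqrt(74), which is -2549248/6633375 + (1371744/81811625)*sqrt(74).
At the order-3 pole 7/8 set g(u) = (u - (7/8))^3*f(u) = -19/(12*(u**2 - 10*u/7 - 1)).
Order-3 pole: residue = g''(a)/2; g''(7/8) = 10196992/6633375, so the residue is 5098496/6633375.
The factor u**2 - 10*u/7 - 1 splits as (u - a)(u - a') with a = 5/7 + (1/7)*sqrt(74), a' = 5/7 - (1/7)*sqrt(74). At the order-1 pole a set g(u) = (u - a)*f(u) = [-19/(12*(u - 7/8)**3)] / (u - a').
Simple pole: residue = g(a) at a = 5/7 + (1/7)*sqrt(74), which is -2549248/6633375 - (1371744/81811625)*sqrt(74).
List the singular points by increasing real part (a conjugate pair: the negative imaginary part first).

Radius of convergence at 0: -5/7 + (1/7)*sqrt(74).
At 5/7 - (1/7)*sqrt(74): a pole of order 1; residue -2549248/6633375 + (1371744/81811625)*sqrt(74).
At 7/8: a pole of order 3; residue 5098496/6633375.
At 5/7 + (1/7)*sqrt(74): a pole of order 1; residue -2549248/6633375 - (1371744/81811625)*sqrt(74).


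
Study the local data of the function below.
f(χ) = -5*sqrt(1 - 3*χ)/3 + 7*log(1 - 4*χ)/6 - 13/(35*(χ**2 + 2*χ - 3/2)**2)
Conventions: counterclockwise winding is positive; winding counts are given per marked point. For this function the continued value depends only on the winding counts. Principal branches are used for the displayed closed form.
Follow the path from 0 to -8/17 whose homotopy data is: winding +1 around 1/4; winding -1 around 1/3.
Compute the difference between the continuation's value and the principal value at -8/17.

The rational part is single-valued and drops out of the difference; each branch term changes only by its own monodromy.
(-5/3)*sqrt(1 - χ/(1/3)): winding -1 is odd, the square root flips sign, contributing -2*(-5/3)*sqrt(1 - (-8/17)/(1/3)) = -2*(-5/3)*sqrt(41/17) = (10/51)*sqrt(697).
(7/6)*log(1 - χ/(1/4)): each positive loop around 1/4 adds 2*pi*i to the log, so winding +1 contributes (7/6)*(1)*2*pi*i = (7/3)*pi*i.
Summing the contributions at χ = -8/17 gives ((10/51)*sqrt(697)) + ((7/3)*pi)*i.

Continued minus principal equals ((10/51)*sqrt(697)) + ((7/3)*pi)*i.


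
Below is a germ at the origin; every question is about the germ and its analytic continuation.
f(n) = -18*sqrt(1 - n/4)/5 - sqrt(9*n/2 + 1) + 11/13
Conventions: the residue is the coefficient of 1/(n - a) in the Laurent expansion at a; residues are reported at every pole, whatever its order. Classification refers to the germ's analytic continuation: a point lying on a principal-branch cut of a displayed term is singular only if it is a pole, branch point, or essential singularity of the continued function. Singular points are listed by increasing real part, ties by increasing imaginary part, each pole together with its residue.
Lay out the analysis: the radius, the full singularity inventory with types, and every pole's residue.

Radius of convergence at 0: 2/9.
At -2/9: an algebraic (square-root) branch point.
At 4: an algebraic (square-root) branch point.

Branch term (-18/5)*sqrt(1 - n/(4)): its argument vanishes at n = 4, a square-root branch point, modulus 4.
Branch term (-1)*sqrt(1 - n/(-2/9)): its argument vanishes at n = -2/9, a square-root branch point, modulus 2/9.
The radius of convergence is the smallest modulus among the singular points: 2/9.
List the singular points by increasing real part (a conjugate pair: the negative imaginary part first).


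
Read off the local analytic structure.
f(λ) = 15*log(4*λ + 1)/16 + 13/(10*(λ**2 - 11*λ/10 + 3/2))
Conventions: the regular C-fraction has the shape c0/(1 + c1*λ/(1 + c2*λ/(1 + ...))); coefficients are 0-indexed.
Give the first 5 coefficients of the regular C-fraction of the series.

Taylor coefficients (expand at 0): a_0 = 13/15, a_1 = 3947/900, a_2 = -51379/6750, a_3 = 986903/50625, a_4 = -45787517/759375.
c0 = a_0 = 13/15. Peel one level at a time: if S = 1 + c*λ/S' with S'(0) = 1, then c is the λ-coefficient of S and S' = c*λ/(S - 1).
S_1 = c0/f = 1 + (-3947/780)*λ + (278963/8112)*λ^2 + ...; c1 = -3947/780.
S_2 = c1*λ/(S_1 - 1) = 1 + (1394815/205244)*λ + (-22320080/15578809)*λ^2 + ...; c2 = 1394815/205244.
S_3 = c2*λ/(S_2 - 1) = 1 + (232128832/1101066961)*λ + (-37158953520/77820355369)*λ^2 + ...; c3 = 232128832/1101066961.
S_4 = c3*λ/(S_3 - 1) = 1 + (705126872805/311323823852)*λ + ...; c4 = 705126872805/311323823852.

The regular C-fraction coefficients are [13/15, -3947/780, 1394815/205244, 232128832/1101066961, 705126872805/311323823852].


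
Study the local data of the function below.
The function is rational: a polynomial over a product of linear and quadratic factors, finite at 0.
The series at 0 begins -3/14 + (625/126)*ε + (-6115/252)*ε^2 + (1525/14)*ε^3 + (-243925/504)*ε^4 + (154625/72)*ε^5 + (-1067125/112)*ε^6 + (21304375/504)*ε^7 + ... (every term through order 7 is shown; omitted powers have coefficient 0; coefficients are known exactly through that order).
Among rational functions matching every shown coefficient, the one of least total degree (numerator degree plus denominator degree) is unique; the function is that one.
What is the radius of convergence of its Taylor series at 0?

No rational of total degree below 3 reproduces all 8 coefficients; solving the [1/2] Pade equations on them gives f(ε) = (14*ε/9 - 3/35)/(ε**2 + 2*ε + 2/5), whose expansion matches every shown term.
Denominator factor (ε**2 + 2*ε + 2/5): discriminant 12/5, real irrational roots -1 + (1/5)*sqrt(15) and -1 - (1/5)*sqrt(15); poles of order 1, moduli 1 - (1/5)*sqrt(15) and 1 + (1/5)*sqrt(15).
The radius of convergence is the smallest modulus among the singular points: 1 - (1/5)*sqrt(15).

The radius of convergence is 1 - (1/5)*sqrt(15).


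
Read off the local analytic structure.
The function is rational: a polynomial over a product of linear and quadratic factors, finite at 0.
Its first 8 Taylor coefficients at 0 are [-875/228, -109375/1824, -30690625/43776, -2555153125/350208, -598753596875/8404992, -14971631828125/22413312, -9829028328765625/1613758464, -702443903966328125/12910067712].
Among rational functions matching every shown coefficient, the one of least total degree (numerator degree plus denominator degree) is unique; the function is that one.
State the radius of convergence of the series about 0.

The radius of convergence is -3/2 + (1/10)*sqrt(265).

No rational of total degree below 6 reproduces all 8 coefficients; solving the [0/6] Pade equations on them gives f(k) = -14/(19*(k**2 - 3*k/4 + 6/5)*(k**2 + 3*k - 2/5)**2), whose expansion matches every shown term.
Denominator factor (k**2 + 3*k - 2/5)^2: discriminant 53/5, real irrational roots -3/2 + (1/10)*sqrt(265) and -3/2 - (1/10)*sqrt(265); poles of order 2, moduli -3/2 + (1/10)*sqrt(265) and 3/2 + (1/10)*sqrt(265).
Denominator factor (k**2 - 3*k/4 + 6/5): discriminant -339/80, complex-conjugate roots (3/8) + ((1/40)*sqrt(1695))*i and (3/8) - ((1/40)*sqrt(1695))*i; poles of order 1, moduli (1/5)*sqrt(30) and (1/5)*sqrt(30).
The radius of convergence is the smallest modulus among the singular points: -3/2 + (1/10)*sqrt(265).


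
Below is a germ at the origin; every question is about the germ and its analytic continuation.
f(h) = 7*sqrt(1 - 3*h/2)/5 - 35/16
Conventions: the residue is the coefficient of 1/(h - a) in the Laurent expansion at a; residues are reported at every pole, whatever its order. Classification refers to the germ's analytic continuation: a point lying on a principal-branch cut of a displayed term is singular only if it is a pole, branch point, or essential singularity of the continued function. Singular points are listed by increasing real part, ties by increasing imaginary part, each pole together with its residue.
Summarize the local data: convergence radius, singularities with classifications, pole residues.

Radius of convergence at 0: 2/3.
At 2/3: an algebraic (square-root) branch point.

Branch term (7/5)*sqrt(1 - h/(2/3)): its argument vanishes at h = 2/3, a square-root branch point, modulus 2/3.
The radius of convergence is the smallest modulus among the singular points: 2/3.


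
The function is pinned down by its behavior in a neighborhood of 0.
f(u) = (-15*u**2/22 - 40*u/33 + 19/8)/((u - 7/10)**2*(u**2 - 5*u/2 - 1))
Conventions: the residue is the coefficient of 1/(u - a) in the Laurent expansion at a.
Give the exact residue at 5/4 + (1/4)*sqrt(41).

The factor u**2 - 5*u/2 - 1 splits as (u - a)(u - a') with a = 5/4 + (1/4)*sqrt(41), a' = 5/4 - (1/4)*sqrt(41). At the order-1 pole a set g(u) = (u - a)*f(u) = [(-15*u**2/22 - 40*u/33 + 19/8)/(u - 7/10)**2] / (u - a').
Simple pole: residue = g(a) at a = 5/4 + (1/4)*sqrt(41), which is -93125/153228 + (1733825/69105828)*sqrt(41).

The residue is -93125/153228 + (1733825/69105828)*sqrt(41).


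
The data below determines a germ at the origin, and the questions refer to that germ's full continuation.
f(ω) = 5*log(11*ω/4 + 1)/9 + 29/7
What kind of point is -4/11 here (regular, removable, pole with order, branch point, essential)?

The term (5/9)*log(1 - ω/(-4/11)) has argument 1 - -4/11/(-4/11) = 0 at -4/11: a logarithmic (infinitely-sheeted) branch point; the remaining terms are analytic or single-valued there.

The point is a logarithmic branch point.


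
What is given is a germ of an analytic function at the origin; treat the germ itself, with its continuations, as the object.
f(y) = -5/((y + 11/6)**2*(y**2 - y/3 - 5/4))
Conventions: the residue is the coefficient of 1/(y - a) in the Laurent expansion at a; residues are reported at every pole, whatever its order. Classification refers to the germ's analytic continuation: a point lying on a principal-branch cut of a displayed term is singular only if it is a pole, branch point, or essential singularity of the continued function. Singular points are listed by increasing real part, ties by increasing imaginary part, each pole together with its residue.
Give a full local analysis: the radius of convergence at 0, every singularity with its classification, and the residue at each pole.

Denominator factor (y**2 - y/3 - 5/4): discriminant 46/9, real irrational roots 1/6 + (1/6)*sqrt(46) and 1/6 - (1/6)*sqrt(46); poles of order 1, moduli 1/6 + (1/6)*sqrt(46) and -1/6 + (1/6)*sqrt(46).
Denominator factor (y + 11/6)^2: pole of order 2 at -11/6, modulus 11/6.
The radius of convergence is the smallest modulus among the singular points: -1/6 + (1/6)*sqrt(46).
At the order-2 pole -11/6 set g(y) = (y - (-11/6))^2*f(y) = -5/(y**2 - y/3 - 5/4).
Order-2 pole: residue = g'(a); g'(-11/6) = -6480/2401, so the residue is -6480/2401.
The factor y**2 - y/3 - 5/4 splits as (y - a)(y - a') with a = 1/6 - (1/6)*sqrt(46), a' = 1/6 + (1/6)*sqrt(46). At the order-1 pole a set g(y) = (y - a)*f(y) = [-5/(y + 11/6)**2] / (y - a').
Simple pole: residue = g(a) at a = 1/6 - (1/6)*sqrt(46), which is 3240/2401 + (12825/55223)*sqrt(46).
The factor y**2 - y/3 - 5/4 splits as (y - a)(y - a') with a = 1/6 + (1/6)*sqrt(46), a' = 1/6 - (1/6)*sqrt(46). At the order-1 pole a set g(y) = (y - a)*f(y) = [-5/(y + 11/6)**2] / (y - a').
Simple pole: residue = g(a) at a = 1/6 + (1/6)*sqrt(46), which is 3240/2401 - (12825/55223)*sqrt(46).
List the singular points by increasing real part (a conjugate pair: the negative imaginary part first).

Radius of convergence at 0: -1/6 + (1/6)*sqrt(46).
At -11/6: a pole of order 2; residue -6480/2401.
At 1/6 - (1/6)*sqrt(46): a pole of order 1; residue 3240/2401 + (12825/55223)*sqrt(46).
At 1/6 + (1/6)*sqrt(46): a pole of order 1; residue 3240/2401 - (12825/55223)*sqrt(46).


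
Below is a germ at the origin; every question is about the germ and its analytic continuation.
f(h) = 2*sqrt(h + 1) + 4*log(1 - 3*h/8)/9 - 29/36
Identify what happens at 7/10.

The point is a regular point.

There is no denominator, hence no pole anywhere.
Branch term log(1 - h/(8/3)): argument at 7/10 is 59/80, nonzero, so 7/10 is not its branch point (a point on a principal cut is still regular for the continued germ).
Branch term sqrt(1 - h/(-1)): argument at 7/10 is 17/10, nonzero, so 7/10 is not its branch point (a point on a principal cut is still regular for the continued germ).
So the germ continues analytically to 7/10.


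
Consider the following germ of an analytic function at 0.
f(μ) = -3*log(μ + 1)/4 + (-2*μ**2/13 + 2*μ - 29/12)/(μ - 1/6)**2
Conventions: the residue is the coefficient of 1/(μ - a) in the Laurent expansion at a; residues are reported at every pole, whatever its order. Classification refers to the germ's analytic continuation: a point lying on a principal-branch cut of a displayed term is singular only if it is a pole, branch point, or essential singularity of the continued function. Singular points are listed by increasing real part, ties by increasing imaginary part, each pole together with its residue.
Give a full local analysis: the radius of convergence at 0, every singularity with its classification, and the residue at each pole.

Denominator factor (μ - 1/6)^2: pole of order 2 at 1/6, modulus 1/6.
Branch term (-3/4)*log(1 - μ/(-1)): its argument vanishes at μ = -1, a logarithmic branch point, modulus 1.
The radius of convergence is the smallest modulus among the singular points: 1/6.
The branch term is analytic at 1/6 and contributes nothing to the residue; only the rational part matters.
At the order-2 pole 1/6 set g(μ) = (μ - (1/6))^2*(rational part) = -2*μ**2/13 + 2*μ - 29/12.
Order-2 pole: residue = g'(a); g'(1/6) = 76/39, so the residue is 76/39.
List the singular points by increasing real part (a conjugate pair: the negative imaginary part first).

Radius of convergence at 0: 1/6.
At -1: a logarithmic branch point.
At 1/6: a pole of order 2; residue 76/39.
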